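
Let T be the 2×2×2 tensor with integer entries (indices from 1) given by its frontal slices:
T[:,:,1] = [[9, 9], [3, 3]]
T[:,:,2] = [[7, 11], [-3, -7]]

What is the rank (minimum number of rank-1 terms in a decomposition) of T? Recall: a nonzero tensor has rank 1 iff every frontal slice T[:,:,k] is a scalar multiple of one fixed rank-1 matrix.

Lower bound: the mode-2 unfolding of T (rows indexed by j, columns by (i,k) = (1,1), (1,2), (2,1), (2,2)) is [[9, 7, 3, -3], [9, 11, 3, -7]].
There the 2×2 minor on rows j ∈ {1, 2}, columns (i,k) ∈ {(1,1), (1,2)} is det [[9, 7], [9, 11]] = 36 ≠ 0, so this unfolding has rank ≥ 2; CP rank is at least every unfolding rank, so rank(T) ≥ 2. (Unfolding ranks only ever bound the CP rank from below — rank(T) can be strictly larger than all of them — so the matching upper bound has to come from an explicit 2-term decomposition.)
Upper bound — finding two terms. Write S_k = T[:,:,k] for the frontal slices: S₁ = [[9, 9], [3, 3]], S₂ = [[7, 11], [-3, -7]].
If T = a₁ ⊗ b₁ ⊗ c₁ + a₂ ⊗ b₂ ⊗ c₂ then each S_k = c₁[k]·a₁b₁ᵀ + c₂[k]·a₂b₂ᵀ. S₁ and S₂ are linearly independent, so a₁b₁ᵀ and a₂b₂ᵀ must span the same plane of matrices: they are the rank-1 matrices of the form x·S₁ + y·S₂.
det(x·S₁ + y·S₂) is −48·xy − 16·y² = (-16)·(y)(3·x + y), vanishing at (x:y) = (1:0) and (1:-3).
M₁ = S₁ = [[9, 9], [3, 3]] = 3·[3, 1][1, 1]ᵀ and M₂ = S₁ − 3·S₂ = [[-12, -24], [12, 24]] = (-12)·[1, -1][1, 2]ᵀ, so take a₁ = [3, 1], b₁ = [1, 1], a₂ = [1, -1], b₂ = [1, 2].
Each slice is an integer combination of E₁ = a₁b₁ᵀ and E₂ = a₂b₂ᵀ: S₁ = 3·E₁, S₂ = E₁ + 4·E₂; reading off coefficients, c₁ = [3, 1] and c₂ = [0, 4].
Hence T = [3, 1] ⊗ [1, 1] ⊗ [3, 1] + [1, -1] ⊗ [1, 2] ⊗ [0, 4], so rank(T) ≤ 2.
These bounds meet, so rank(T) = 2.

2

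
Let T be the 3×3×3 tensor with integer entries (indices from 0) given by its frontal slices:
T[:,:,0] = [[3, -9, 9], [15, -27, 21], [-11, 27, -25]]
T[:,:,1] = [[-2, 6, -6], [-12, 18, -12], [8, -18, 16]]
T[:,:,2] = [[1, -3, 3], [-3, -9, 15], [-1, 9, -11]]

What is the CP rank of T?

Lower bound: the mode-3 unfolding of T (rows indexed by k, columns by (i,j) = (0,0), (0,1), (0,2), (1,0), (1,1), (1,2), (2,0), (2,1), (2,2)) is [[3, -9, 9, 15, -27, 21, -11, 27, -25], [-2, 6, -6, -12, 18, -12, 8, -18, 16], [1, -3, 3, -3, -9, 15, -1, 9, -11]].
There the 2×2 minor on rows k ∈ {0, 1}, columns (i,j) ∈ {(0,0), (1,0)} is det [[3, 15], [-2, -12]] = -6 ≠ 0, so this unfolding has rank ≥ 2; CP rank is at least every unfolding rank, so rank(T) ≥ 2. (Unfolding ranks only ever bound the CP rank from below — rank(T) can be strictly larger than all of them — so the matching upper bound has to come from an explicit 2-term decomposition.)
Upper bound — finding two terms. Write S_k = T[:,:,k] for the frontal slices: S₀ = [[3, -9, 9], [15, -27, 21], [-11, 27, -25]], S₁ = [[-2, 6, -6], [-12, 18, -12], [8, -18, 16]], S₂ = [[1, -3, 3], [-3, -9, 15], [-1, 9, -11]].
If T = a₁ ⊗ b₁ ⊗ c₁ + a₂ ⊗ b₂ ⊗ c₂ then each S_k = c₁[k]·a₁b₁ᵀ + c₂[k]·a₂b₂ᵀ. S₀ and S₁ are linearly independent, so a₁b₁ᵀ and a₂b₂ᵀ must span the same plane of matrices: they are the rank-1 matrices of the form x·S₀ + y·S₁.
The 2×2 minor of x·S₀ + y·S₁ on rows {0,1}, columns {0,1} is 54·x² − 90·xy + 36·y² = 18·(3·x − 2·y)(x − y), vanishing at (x:y) = (2:3) and (1:1).
M₁ = 2·S₀ + 3·S₁ = [[0, 0, 0], [-6, 0, 6], [2, 0, -2]] = (-2)·[0, 3, -1][1, 0, -1]ᵀ and M₂ = S₀ + S₁ = [[1, -3, 3], [3, -9, 9], [-3, 9, -9]] = [1, 3, -3][1, -3, 3]ᵀ, so take a₁ = [0, 3, -1], b₁ = [1, 0, -1], a₂ = [1, 3, -3], b₂ = [1, -3, 3].
Each slice is an integer combination of E₁ = a₁b₁ᵀ and E₂ = a₂b₂ᵀ: S₀ = 2·E₁ + 3·E₂, S₁ = −2·E₁ − 2·E₂, S₂ = −2·E₁ + E₂; reading off coefficients, c₁ = [2, -2, -2] and c₂ = [3, -2, 1].
Hence T = [0, 3, -1] ⊗ [1, 0, -1] ⊗ [2, -2, -2] + [1, 3, -3] ⊗ [1, -3, 3] ⊗ [3, -2, 1], so rank(T) ≤ 2.
These bounds meet, so rank(T) = 2.

2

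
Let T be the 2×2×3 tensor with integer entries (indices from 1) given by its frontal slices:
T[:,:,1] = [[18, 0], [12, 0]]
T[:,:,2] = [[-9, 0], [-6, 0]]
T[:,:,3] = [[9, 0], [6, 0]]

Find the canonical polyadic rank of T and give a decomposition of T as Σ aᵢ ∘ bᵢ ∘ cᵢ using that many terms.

Lower bound: T ≠ 0 (e.g. T[1,1,1] = 18), so rank(T) ≥ 1.
Upper bound: if T = a ∘ b ∘ c then every fibre of T is a multiple of the corresponding factor, so read the factors off the fibres through the nonzero entry T[1,1,1] = 18.
The mode-1 fibre T[:,1,1] = [18, 12] gives a = (3, 2) (primitive direction); the mode-2 fibre T[1,:,1] = [18, 0] gives b = (1, 0); then c[k] = T[1,1,k] / (a[1]·b[1]) = [18, -9, 9] / 3 = (6, -3, 3).
Expanding (3, 2) ∘ (1, 0) ∘ (6, -3, 3) reproduces all 12 entries of T, so T = (3, 2) ∘ (1, 0) ∘ (6, -3, 3) and rank(T) ≤ 1.
These bounds meet, so rank(T) = 1.

rank(T) = 1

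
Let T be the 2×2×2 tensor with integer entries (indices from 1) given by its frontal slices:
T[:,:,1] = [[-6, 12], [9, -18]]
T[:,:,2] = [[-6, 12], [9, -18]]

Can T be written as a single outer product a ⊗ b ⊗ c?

If T = a ⊗ b ⊗ c then every fibre of T is a multiple of the corresponding factor, so read the factors off the fibres through the nonzero entry T[1,1,1] = -6.
The mode-1 fibre T[:,1,1] = [-6, 9] gives a = [2, -3] (primitive direction); the mode-2 fibre T[1,:,1] = [-6, 12] gives b = [1, -2]; then c[k] = T[1,1,k] / (a[1]·b[1]) = [-6, -6] / 2 = [-3, -3].
Expanding [2, -3] ⊗ [1, -2] ⊗ [-3, -3] reproduces all 8 entries of T, so T = [2, -3] ⊗ [1, -2] ⊗ [-3, -3] and rank(T) ≤ 1.
Equivalently every frontal slice T[:,:,k] is c[k] times the rank-1 matrix [2, -3] ⊗ [1, -2]. So T has rank 1 (it is nonzero).

Yes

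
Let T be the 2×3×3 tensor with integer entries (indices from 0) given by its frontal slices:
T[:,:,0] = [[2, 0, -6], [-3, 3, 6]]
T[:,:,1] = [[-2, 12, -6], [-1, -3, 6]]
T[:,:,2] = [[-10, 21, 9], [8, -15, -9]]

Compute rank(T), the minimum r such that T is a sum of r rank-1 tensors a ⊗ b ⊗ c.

Lower bound: the mode-2 unfolding of T (rows indexed by j, columns by (i,k) = (0,0), (0,1), (0,2), (1,0), (1,1), (1,2)) is [[2, -2, -10, -3, -1, 8], [0, 12, 21, 3, -3, -15], [-6, -6, 9, 6, 6, -9]].
There the 2×2 minor on rows j ∈ {0, 1}, columns (i,k) ∈ {(0,0), (0,1)} is det [[2, -2], [0, 12]] = 24 ≠ 0, so this unfolding has rank ≥ 2; CP rank is at least every unfolding rank, so rank(T) ≥ 2. (Flattening ranks never certify an upper bound on CP rank; for that we must actually write T with 2 rank-1 terms.)
Upper bound — finding two terms. Write S_k = T[:,:,k] for the frontal slices: S₀ = [[2, 0, -6], [-3, 3, 6]], S₁ = [[-2, 12, -6], [-1, -3, 6]], S₂ = [[-10, 21, 9], [8, -15, -9]].
If T = a₁ ⊗ b₁ ⊗ c₁ + a₂ ⊗ b₂ ⊗ c₂ then each S_k = c₁[k]·a₁b₁ᵀ + c₂[k]·a₂b₂ᵀ. S₀ and S₁ are linearly independent, so a₁b₁ᵀ and a₂b₂ᵀ must span the same plane of matrices: they are the rank-1 matrices of the form x·S₀ + y·S₁.
The 2×2 minor of x·S₀ + y·S₁ on rows {0,1}, columns {0,1} is 6·x² + 24·xy + 18·y² = 6·(x + 3·y)(x + y), vanishing at (x:y) = (3:-1) and (1:-1).
M₁ = 3·S₀ − S₁ = [[8, -12, -12], [-8, 12, 12]] = 4·[1, -1][2, -3, -3]ᵀ and M₂ = S₀ − S₁ = [[4, -12, 0], [-2, 6, 0]] = 2·[2, -1][1, -3, 0]ᵀ, so take a₁ = [1, -1], b₁ = [2, -3, -3], a₂ = [2, -1], b₂ = [1, -3, 0].
Each slice is an integer combination of E₁ = a₁b₁ᵀ and E₂ = a₂b₂ᵀ: S₀ = 2·E₁ − E₂, S₁ = 2·E₁ − 3·E₂, S₂ = −3·E₁ − 2·E₂; reading off coefficients, c₁ = [2, 2, -3] and c₂ = [-1, -3, -2].
Hence T = [1, -1] ⊗ [2, -3, -3] ⊗ [2, 2, -3] + [2, -1] ⊗ [1, -3, 0] ⊗ [-1, -3, -2], so rank(T) ≤ 2.
These bounds meet, so rank(T) = 2.
Check entry T[1,2,1] = 6: (-1)·(-3)·(2) + (-1)·(0)·(-3) = 6.

2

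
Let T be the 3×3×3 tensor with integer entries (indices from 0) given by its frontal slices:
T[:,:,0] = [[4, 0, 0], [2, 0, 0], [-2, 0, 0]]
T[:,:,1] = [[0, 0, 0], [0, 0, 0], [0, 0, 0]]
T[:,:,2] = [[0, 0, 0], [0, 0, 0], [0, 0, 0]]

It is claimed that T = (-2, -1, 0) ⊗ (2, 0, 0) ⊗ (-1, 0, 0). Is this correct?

Reconstruct entry (2,0,0) from the claimed factors: Σₗ aₗ[2]bₗ[0]cₗ[0] = (0)·(2)·(-1) = 0, but T[2,0,0] = -2. The claim is false.

No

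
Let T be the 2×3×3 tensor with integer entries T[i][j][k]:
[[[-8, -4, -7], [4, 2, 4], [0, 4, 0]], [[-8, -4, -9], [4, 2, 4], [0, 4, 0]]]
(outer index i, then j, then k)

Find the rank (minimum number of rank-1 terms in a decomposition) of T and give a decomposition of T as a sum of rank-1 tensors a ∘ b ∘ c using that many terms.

rank(T) = 3

Lower bound: in the mode-2 unfolding of T (rows indexed by j, columns by (i,k)) the 3×3 minor on rows j ∈ {0, 1, 2}, columns (i,k) ∈ {(0,0), (0,1), (0,2)} is det [[-8, -4, -7], [4, 2, 4], [0, 4, 0]] = 16 ≠ 0, so that unfolding has rank ≥ 3 and hence rank(T) ≥ 3 (CP rank is at least every unfolding rank, though it can be larger).
Upper bound: T is a sum of 3 rank-1 terms, T = [1, -1] ∘ [1, 0, 0] ∘ [0, 0, 1] + [1, 1] ∘ [0, 0, 1] ∘ [-4, 2, -4] + [1, 1] ∘ [2, -1, -1] ∘ [-4, -2, -4] (one valid choice — decompositions are not unique — normalised so each a, b is primitive with positive first nonzero entry; check it by expanding all entries), so rank(T) ≤ 3.
These bounds meet, so rank(T) = 3.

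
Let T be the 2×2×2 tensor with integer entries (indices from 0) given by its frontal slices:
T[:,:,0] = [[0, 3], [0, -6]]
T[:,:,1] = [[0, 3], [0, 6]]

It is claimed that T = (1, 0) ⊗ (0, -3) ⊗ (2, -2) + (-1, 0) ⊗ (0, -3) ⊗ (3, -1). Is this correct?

No

Reconstruct entry (1,1,0) from the claimed factors: Σₗ aₗ[1]bₗ[1]cₗ[0] = (0)·(-3)·(2) + (0)·(-3)·(3) = 0, but T[1,1,0] = -6. The claim is false.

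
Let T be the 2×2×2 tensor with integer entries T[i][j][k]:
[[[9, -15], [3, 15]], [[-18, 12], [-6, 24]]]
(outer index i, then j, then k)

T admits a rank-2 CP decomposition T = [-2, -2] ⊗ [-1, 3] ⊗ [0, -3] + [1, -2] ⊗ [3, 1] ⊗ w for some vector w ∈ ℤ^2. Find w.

Subtract the known terms from T to get the rank-1 residual R = [1, -2] ⊗ [3, 1] ⊗ w, so R[i,j,k] = a[i]·b[j]·w[k]. Pick indices with nonzero a[0]·b[0] = (1)·(3) = 3. Only the fibre through (0,0,·) is needed: R[0,0,:] = T[0,0,:] − Σₗ aₗ[0]bₗ[0]cₗ = [9, -15] − (-2)·(-1)·[0, -3] = [9, -9]. Then w[k] = R[0,0,k] / 3 for each k, giving w = [9, -9] / 3 = [3, -3].

w = [3, -3]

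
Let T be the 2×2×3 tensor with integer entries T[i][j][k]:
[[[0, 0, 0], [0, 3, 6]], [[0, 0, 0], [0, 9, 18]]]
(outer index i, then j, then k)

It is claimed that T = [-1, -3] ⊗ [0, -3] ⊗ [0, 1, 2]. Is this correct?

Reconstruct entrywise from the claimed factors. For example, T[1,0,2] = 0 and Σₗ aₗ[1]bₗ[0]cₗ[2] = (-3)·(0)·(2) = 0; checking all 12 entries, every one matches. The claim holds.

Yes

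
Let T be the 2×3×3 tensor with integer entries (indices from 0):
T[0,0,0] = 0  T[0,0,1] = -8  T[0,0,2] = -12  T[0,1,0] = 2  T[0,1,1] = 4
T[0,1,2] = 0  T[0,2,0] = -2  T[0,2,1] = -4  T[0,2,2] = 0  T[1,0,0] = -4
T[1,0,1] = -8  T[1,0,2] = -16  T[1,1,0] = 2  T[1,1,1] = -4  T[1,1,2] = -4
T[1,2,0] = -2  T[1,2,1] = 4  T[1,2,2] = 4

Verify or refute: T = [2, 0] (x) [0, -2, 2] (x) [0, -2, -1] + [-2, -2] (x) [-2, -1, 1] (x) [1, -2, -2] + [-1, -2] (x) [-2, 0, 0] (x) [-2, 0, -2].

Reconstruct entrywise from the claimed factors. For example, T[1,1,2] = -4 and Σₗ aₗ[1]bₗ[1]cₗ[2] = (0)·(-2)·(-1) + (-2)·(-1)·(-2) + (-2)·(0)·(-2) = -4; checking all 18 entries, every one matches. The claim holds.

Yes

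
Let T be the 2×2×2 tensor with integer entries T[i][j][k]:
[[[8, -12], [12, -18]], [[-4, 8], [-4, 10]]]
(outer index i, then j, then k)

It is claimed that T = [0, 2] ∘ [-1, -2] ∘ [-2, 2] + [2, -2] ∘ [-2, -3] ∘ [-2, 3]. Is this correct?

Reconstruct entrywise from the claimed factors. For example, T[0,1,0] = 12 and Σₗ aₗ[0]bₗ[1]cₗ[0] = (0)·(-2)·(-2) + (2)·(-3)·(-2) = 12; checking all 8 entries, every one matches. The claim holds.

Yes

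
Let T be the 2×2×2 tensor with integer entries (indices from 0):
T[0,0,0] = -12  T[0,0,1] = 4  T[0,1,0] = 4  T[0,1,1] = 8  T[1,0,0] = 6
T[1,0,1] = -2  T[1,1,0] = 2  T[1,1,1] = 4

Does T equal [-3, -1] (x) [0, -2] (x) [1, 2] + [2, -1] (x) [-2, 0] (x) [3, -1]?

Reconstruct entry (0,1,0) from the claimed factors: Σₗ aₗ[0]bₗ[1]cₗ[0] = (-3)·(-2)·(1) + (2)·(0)·(3) = 6, but T[0,1,0] = 4. The claim is false.

No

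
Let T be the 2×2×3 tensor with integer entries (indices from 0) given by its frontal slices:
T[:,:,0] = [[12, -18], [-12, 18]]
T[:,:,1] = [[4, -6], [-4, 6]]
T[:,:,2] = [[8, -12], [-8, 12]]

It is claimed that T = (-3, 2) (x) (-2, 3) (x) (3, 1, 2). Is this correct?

No

Reconstruct entry (0,0,0) from the claimed factors: Σₗ aₗ[0]bₗ[0]cₗ[0] = (-3)·(-2)·(3) = 18, but T[0,0,0] = 12. The claim is false.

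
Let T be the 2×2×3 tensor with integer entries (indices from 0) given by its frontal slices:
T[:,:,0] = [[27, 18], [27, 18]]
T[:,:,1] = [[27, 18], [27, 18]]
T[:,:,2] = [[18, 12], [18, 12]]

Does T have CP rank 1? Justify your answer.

The mode-1 fibre T[:,0,0] = [27, 27] gives a = [1, 1] (primitive direction); the mode-2 fibre T[0,:,0] = [27, 18] gives b = [3, 2]; then c[k] = T[0,0,k] / (a[0]·b[0]) = [27, 27, 18] / 3 = [9, 9, 6].
Expanding [1, 1] ⊗ [3, 2] ⊗ [9, 9, 6] reproduces all 12 entries of T, so T = [1, 1] ⊗ [3, 2] ⊗ [9, 9, 6] and rank(T) ≤ 1.
Equivalently every frontal slice T[:,:,k] is c[k] times the rank-1 matrix [1, 1] ⊗ [3, 2]. So T has rank 1 (it is nonzero).

Yes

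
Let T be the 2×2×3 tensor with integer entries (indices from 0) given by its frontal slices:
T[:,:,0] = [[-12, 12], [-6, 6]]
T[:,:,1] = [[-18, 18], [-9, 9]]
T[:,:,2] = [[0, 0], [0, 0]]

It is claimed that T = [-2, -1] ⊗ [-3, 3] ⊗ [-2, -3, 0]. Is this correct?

Reconstruct entrywise from the claimed factors. For example, T[0,1,1] = 18 and Σₗ aₗ[0]bₗ[1]cₗ[1] = (-2)·(3)·(-3) = 18; checking all 12 entries, every one matches. The claim holds.

Yes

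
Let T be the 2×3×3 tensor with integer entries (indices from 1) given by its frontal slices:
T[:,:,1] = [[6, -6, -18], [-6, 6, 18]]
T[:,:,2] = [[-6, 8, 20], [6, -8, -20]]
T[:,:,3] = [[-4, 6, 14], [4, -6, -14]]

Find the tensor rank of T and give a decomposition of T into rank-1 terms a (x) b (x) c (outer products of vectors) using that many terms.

Lower bound: the mode-3 unfolding of T (rows indexed by k, columns by (i,j) = (1,1), (1,2), (1,3), (2,1), (2,2), (2,3)) is [[6, -6, -18, -6, 6, 18], [-6, 8, 20, 6, -8, -20], [-4, 6, 14, 4, -6, -14]].
There the 2×2 minor on rows k ∈ {1, 2}, columns (i,j) ∈ {(1,1), (1,2)} is det [[6, -6], [-6, 8]] = 12 ≠ 0, so this unfolding has rank ≥ 2; CP rank is at least every unfolding rank, so rank(T) ≥ 2. (This is only a lower bound: in general the CP rank may exceed every unfolding rank, so we still need to exhibit 2 rank-1 terms summing to T.)
Upper bound — finding two terms. Every mode-1 slice of T is a multiple of one matrix: T[i,:,:] = a[i]·M with a = [1, -1] and M = [[6, -6, -4], [-6, 8, 6], [-18, 20, 14]] (rows indexed by j, columns by k). So it suffices to write M as a sum of two rank-1 matrices.
The rows of M satisfy (row 2) = 2·(row 1) + (row 3), so splitting by rows, M = [1, 2, 0][6, -6, -4]ᵀ + [0, 1, 1][-18, 20, 14]ᵀ.
Hence T = [1, -1] (x) [1, 2, 0] (x) [6, -6, -4] + [1, -1] (x) [0, 1, 1] (x) [-18, 20, 14], so rank(T) ≤ 2.
These bounds meet, so rank(T) = 2.

rank(T) = 2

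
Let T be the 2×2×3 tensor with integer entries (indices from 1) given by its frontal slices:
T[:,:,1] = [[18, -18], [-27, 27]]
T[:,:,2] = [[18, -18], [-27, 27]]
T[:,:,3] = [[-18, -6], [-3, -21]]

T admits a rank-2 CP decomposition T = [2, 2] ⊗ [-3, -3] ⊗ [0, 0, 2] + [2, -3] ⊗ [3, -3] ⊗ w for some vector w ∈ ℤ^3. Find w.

Subtract the known terms from T to get the rank-1 residual R = [2, -3] ⊗ [3, -3] ⊗ w, so R[i,j,k] = a[i]·b[j]·w[k]. Pick indices with nonzero a[1]·b[1] = (2)·(3) = 6. Only the fibre through (1,1,·) is needed: R[1,1,:] = T[1,1,:] − Σₗ aₗ[1]bₗ[1]cₗ = [18, 18, -18] − (2)·(-3)·[0, 0, 2] = [18, 18, -6]. Then w[k] = R[1,1,k] / 6 for each k, giving w = [18, 18, -6] / 6 = [3, 3, -1].

w = [3, 3, -1]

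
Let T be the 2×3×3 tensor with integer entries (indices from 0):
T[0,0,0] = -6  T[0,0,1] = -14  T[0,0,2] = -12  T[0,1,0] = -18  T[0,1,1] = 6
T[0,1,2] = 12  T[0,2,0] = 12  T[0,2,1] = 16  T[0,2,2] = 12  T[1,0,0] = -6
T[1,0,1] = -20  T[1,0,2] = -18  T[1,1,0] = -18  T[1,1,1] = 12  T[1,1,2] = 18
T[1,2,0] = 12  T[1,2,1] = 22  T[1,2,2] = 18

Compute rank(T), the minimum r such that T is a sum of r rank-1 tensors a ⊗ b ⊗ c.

Lower bound: the mode-3 unfolding of T (rows indexed by k, columns by (i,j) = (0,0), (0,1), (0,2), (1,0), (1,1), (1,2)) is [[-6, -18, 12, -6, -18, 12], [-14, 6, 16, -20, 12, 22], [-12, 12, 12, -18, 18, 18]].
There the 2×2 minor on rows k ∈ {0, 1}, columns (i,j) ∈ {(0,0), (0,1)} is det [[-6, -18], [-14, 6]] = -288 ≠ 0, so this unfolding has rank ≥ 2; CP rank is at least every unfolding rank, so rank(T) ≥ 2. (Unfolding ranks only ever bound the CP rank from below — rank(T) can be strictly larger than all of them — so the matching upper bound has to come from an explicit 2-term decomposition.)
Upper bound — finding two terms. Write S_k = T[:,:,k] for the frontal slices: S₀ = [[-6, -18, 12], [-6, -18, 12]], S₁ = [[-14, 6, 16], [-20, 12, 22]], S₂ = [[-12, 12, 12], [-18, 18, 18]].
If T = a₁ ⊗ b₁ ⊗ c₁ + a₂ ⊗ b₂ ⊗ c₂ then each S_k = c₁[k]·a₁b₁ᵀ + c₂[k]·a₂b₂ᵀ. S₀ and S₁ are linearly independent, so a₁b₁ᵀ and a₂b₂ᵀ must span the same plane of matrices: they are the rank-1 matrices of the form x·S₀ + y·S₁.
The 2×2 minor of x·S₀ + y·S₁ on rows {0,1}, columns {0,1} is −144·xy − 48·y² = (-48)·(y)(3·x + y), vanishing at (x:y) = (1:0) and (1:-3).
M₁ = S₀ = [[-6, -18, 12], [-6, -18, 12]] = (-6)·[1, 1][1, 3, -2]ᵀ and M₂ = S₀ − 3·S₁ = [[36, -36, -36], [54, -54, -54]] = 18·[2, 3][1, -1, -1]ᵀ, so take a₁ = [1, 1], b₁ = [1, 3, -2], a₂ = [2, 3], b₂ = [1, -1, -1].
Each slice is an integer combination of E₁ = a₁b₁ᵀ and E₂ = a₂b₂ᵀ: S₀ = −6·E₁, S₁ = −2·E₁ − 6·E₂, S₂ = −6·E₂; reading off coefficients, c₁ = [-6, -2, 0] and c₂ = [0, -6, -6].
Hence T = [1, 1] ⊗ [1, 3, -2] ⊗ [-6, -2, 0] + [2, 3] ⊗ [1, -1, -1] ⊗ [0, -6, -6], so rank(T) ≤ 2.
These bounds meet, so rank(T) = 2.

2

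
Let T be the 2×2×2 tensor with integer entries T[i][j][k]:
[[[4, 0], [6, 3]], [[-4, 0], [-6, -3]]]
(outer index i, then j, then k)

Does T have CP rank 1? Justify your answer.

The mode-3 unfolding of T (rows indexed by k, columns by (i,j) = (0,0), (0,1), (1,0), (1,1)) is [[4, 6, -4, -6], [0, 3, 0, -3]].
There the 2×2 minor on rows k ∈ {0, 1}, columns (i,j) ∈ {(0,0), (0,1)} is det [[4, 6], [0, 3]] = 12 ≠ 0, so this unfolding has rank ≥ 2; CP rank is at least every unfolding rank, so rank(T) ≥ 2.
In particular rank(T) ≥ 2 > 1, so T is not rank-1.

No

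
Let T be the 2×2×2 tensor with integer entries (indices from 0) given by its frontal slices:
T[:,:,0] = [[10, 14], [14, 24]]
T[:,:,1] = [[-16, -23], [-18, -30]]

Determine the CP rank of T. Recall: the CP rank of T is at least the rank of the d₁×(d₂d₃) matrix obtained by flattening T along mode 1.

2

Lower bound: the mode-3 unfolding of T (rows indexed by k, columns by (i,j) = (0,0), (0,1), (1,0), (1,1)) is [[10, 14, 14, 24], [-16, -23, -18, -30]].
There the 2×2 minor on rows k ∈ {0, 1}, columns (i,j) ∈ {(0,0), (0,1)} is det [[10, 14], [-16, -23]] = -6 ≠ 0, so this unfolding has rank ≥ 2; CP rank is at least every unfolding rank, so rank(T) ≥ 2. (Flattening ranks never certify an upper bound on CP rank; for that we must actually write T with 2 rank-1 terms.)
Upper bound — finding two terms. Write S_k = T[:,:,k] for the frontal slices: S₀ = [[10, 14], [14, 24]], S₁ = [[-16, -23], [-18, -30]].
If T = a₁ ⊗ b₁ ⊗ c₁ + a₂ ⊗ b₂ ⊗ c₂ then each S_k = c₁[k]·a₁b₁ᵀ + c₂[k]·a₂b₂ᵀ. S₀ and S₁ are linearly independent, so a₁b₁ᵀ and a₂b₂ᵀ must span the same plane of matrices: they are the rank-1 matrices of the form x·S₀ + y·S₁.
det(x·S₀ + y·S₁) is 44·x² − 110·xy + 66·y² = 22·(2·x − 3·y)(x − y), vanishing at (x:y) = (3:2) and (1:1).
M₁ = 3·S₀ + 2·S₁ = [[-2, -4], [6, 12]] = (-2)·[1, -3][1, 2]ᵀ and M₂ = S₀ + S₁ = [[-6, -9], [-4, -6]] = −[3, 2][2, 3]ᵀ, so take a₁ = [1, -3], b₁ = [1, 2], a₂ = [3, 2], b₂ = [2, 3].
Each slice is an integer combination of E₁ = a₁b₁ᵀ and E₂ = a₂b₂ᵀ: S₀ = −2·E₁ + 2·E₂, S₁ = 2·E₁ − 3·E₂; reading off coefficients, c₁ = [-2, 2] and c₂ = [2, -3].
Hence T = [1, -3] ⊗ [1, 2] ⊗ [-2, 2] + [3, 2] ⊗ [2, 3] ⊗ [2, -3], so rank(T) ≤ 2.
These bounds meet, so rank(T) = 2.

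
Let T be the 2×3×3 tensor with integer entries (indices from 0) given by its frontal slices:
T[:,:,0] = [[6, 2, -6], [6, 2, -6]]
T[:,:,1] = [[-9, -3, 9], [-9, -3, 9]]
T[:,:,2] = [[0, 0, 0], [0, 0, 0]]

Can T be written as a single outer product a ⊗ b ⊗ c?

If T = a ⊗ b ⊗ c then every fibre of T is a multiple of the corresponding factor, so read the factors off the fibres through the nonzero entry T[0,0,0] = 6.
The mode-1 fibre T[:,0,0] = [6, 6] gives a = [1, 1] (primitive direction); the mode-2 fibre T[0,:,0] = [6, 2, -6] gives b = [3, 1, -3]; then c[k] = T[0,0,k] / (a[0]·b[0]) = [6, -9, 0] / 3 = [2, -3, 0].
Expanding [1, 1] ⊗ [3, 1, -3] ⊗ [2, -3, 0] reproduces all 18 entries of T, so T = [1, 1] ⊗ [3, 1, -3] ⊗ [2, -3, 0] and rank(T) ≤ 1.
Equivalently every frontal slice T[:,:,k] is c[k] times the rank-1 matrix [1, 1] ⊗ [3, 1, -3]. So T has rank 1 (it is nonzero).

Yes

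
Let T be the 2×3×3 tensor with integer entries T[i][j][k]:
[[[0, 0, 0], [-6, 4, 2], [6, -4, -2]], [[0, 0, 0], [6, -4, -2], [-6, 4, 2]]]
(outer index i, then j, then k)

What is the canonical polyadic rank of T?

Lower bound: T ≠ 0 (e.g. T[0,1,0] = -6), so rank(T) ≥ 1.
Upper bound: if T = a ⊗ b ⊗ c then every fibre of T is a multiple of the corresponding factor, so read the factors off the fibres through the nonzero entry T[0,1,0] = -6.
The mode-1 fibre T[:,1,0] = [-6, 6] gives a = [1, -1] (primitive direction); the mode-2 fibre T[0,:,0] = [0, -6, 6] gives b = [0, 1, -1]; then c[k] = T[0,1,k] / (a[0]·b[1]) = [-6, 4, 2] / 1 = [-6, 4, 2].
Expanding [1, -1] ⊗ [0, 1, -1] ⊗ [-6, 4, 2] reproduces all 18 entries of T, so T = [1, -1] ⊗ [0, 1, -1] ⊗ [-6, 4, 2] and rank(T) ≤ 1.
These bounds meet, so rank(T) = 1.
Check entry T[1,0,2] = 0: (-1)·(0)·(2) = 0.

1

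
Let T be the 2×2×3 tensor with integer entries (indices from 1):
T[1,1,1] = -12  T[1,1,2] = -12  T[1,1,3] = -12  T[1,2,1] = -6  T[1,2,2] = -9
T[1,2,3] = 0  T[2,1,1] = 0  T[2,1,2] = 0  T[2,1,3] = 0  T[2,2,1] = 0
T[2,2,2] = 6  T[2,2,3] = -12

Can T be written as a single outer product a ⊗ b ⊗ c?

The mode-2 unfolding of T (rows indexed by j, columns by (i,k) = (1,1), (1,2), (1,3), (2,1), (2,2), (2,3)) is [[-12, -12, -12, 0, 0, 0], [-6, -9, 0, 0, 6, -12]].
There the 2×2 minor on rows j ∈ {1, 2}, columns (i,k) ∈ {(1,1), (1,2)} is det [[-12, -12], [-6, -9]] = 36 ≠ 0, so this unfolding has rank ≥ 2; CP rank is at least every unfolding rank, so rank(T) ≥ 2.
In particular rank(T) ≥ 2 > 1, so T is not rank-1.

No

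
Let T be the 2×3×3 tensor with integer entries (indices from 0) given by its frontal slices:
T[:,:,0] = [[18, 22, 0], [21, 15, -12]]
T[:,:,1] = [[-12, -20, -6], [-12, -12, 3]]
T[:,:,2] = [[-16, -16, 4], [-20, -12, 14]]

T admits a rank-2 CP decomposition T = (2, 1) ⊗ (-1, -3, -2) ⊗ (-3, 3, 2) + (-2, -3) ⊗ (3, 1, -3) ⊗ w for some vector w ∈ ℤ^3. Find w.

w = (-2, 1, 2)

Subtract the known terms from T to get the rank-1 residual R = (-2, -3) ⊗ (3, 1, -3) ⊗ w, so R[i,j,k] = a[i]·b[j]·w[k]. Pick indices with nonzero a[0]·b[0] = (-2)·(3) = -6. Only the fibre through (0,0,·) is needed: R[0,0,:] = T[0,0,:] − Σₗ aₗ[0]bₗ[0]cₗ = [18, -12, -16] − (2)·(-1)·(-3, 3, 2) = [12, -6, -12]. Then w[k] = R[0,0,k] / -6 for each k, giving w = [12, -6, -12] / -6 = (-2, 1, 2).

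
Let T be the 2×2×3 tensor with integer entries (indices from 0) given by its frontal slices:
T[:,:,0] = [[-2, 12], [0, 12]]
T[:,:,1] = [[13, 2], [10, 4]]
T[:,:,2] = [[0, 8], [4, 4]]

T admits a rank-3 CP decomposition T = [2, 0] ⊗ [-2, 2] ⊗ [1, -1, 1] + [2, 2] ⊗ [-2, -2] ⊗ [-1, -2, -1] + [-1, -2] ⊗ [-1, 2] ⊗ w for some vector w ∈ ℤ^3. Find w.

w = [-2, 1, 0]

Subtract the known terms from T to get the rank-1 residual R = [-1, -2] ⊗ [-1, 2] ⊗ w, so R[i,j,k] = a[i]·b[j]·w[k]. Pick indices with nonzero a[0]·b[0] = (-1)·(-1) = 1. Only the fibre through (0,0,·) is needed: R[0,0,:] = T[0,0,:] − Σₗ aₗ[0]bₗ[0]cₗ = [-2, 13, 0] − (2)·(-2)·[1, -1, 1] − (2)·(-2)·[-1, -2, -1] = [-2, 1, 0]. Then w[k] = R[0,0,k] / 1 for each k, giving w = [-2, 1, 0] / 1 = [-2, 1, 0].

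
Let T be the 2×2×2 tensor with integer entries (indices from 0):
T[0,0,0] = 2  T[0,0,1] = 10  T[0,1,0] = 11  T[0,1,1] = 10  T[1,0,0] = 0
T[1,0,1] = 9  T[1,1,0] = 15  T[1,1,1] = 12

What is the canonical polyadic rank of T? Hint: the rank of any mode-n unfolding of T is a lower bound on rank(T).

Lower bound: the mode-3 unfolding of T (rows indexed by k, columns by (i,j) = (0,0), (0,1), (1,0), (1,1)) is [[2, 11, 0, 15], [10, 10, 9, 12]].
There the 2×2 minor on rows k ∈ {0, 1}, columns (i,j) ∈ {(0,0), (0,1)} is det [[2, 11], [10, 10]] = -90 ≠ 0, so this unfolding has rank ≥ 2; CP rank is at least every unfolding rank, so rank(T) ≥ 2. (This is only a lower bound: in general the CP rank may exceed every unfolding rank, so we still need to exhibit 2 rank-1 terms summing to T.)
Upper bound — finding two terms. Write S_k = T[:,:,k] for the frontal slices: S₀ = [[2, 11], [0, 15]], S₁ = [[10, 10], [9, 12]].
If T = a₁ ⊗ b₁ ⊗ c₁ + a₂ ⊗ b₂ ⊗ c₂ then each S_k = c₁[k]·a₁b₁ᵀ + c₂[k]·a₂b₂ᵀ. S₀ and S₁ are linearly independent, so a₁b₁ᵀ and a₂b₂ᵀ must span the same plane of matrices: they are the rank-1 matrices of the form x·S₀ + y·S₁.
det(x·S₀ + y·S₁) is 30·x² + 75·xy + 30·y² = 15·(x + 2·y)(2·x + y), vanishing at (x:y) = (2:-1) and (1:-2).
M₁ = 2·S₀ − S₁ = [[-6, 12], [-9, 18]] = (-3)·[2, 3][1, -2]ᵀ and M₂ = S₀ − 2·S₁ = [[-18, -9], [-18, -9]] = (-9)·[1, 1][2, 1]ᵀ, so take a₁ = [2, 3], b₁ = [1, -2], a₂ = [1, 1], b₂ = [2, 1].
Each slice is an integer combination of E₁ = a₁b₁ᵀ and E₂ = a₂b₂ᵀ: S₀ = −2·E₁ + 3·E₂, S₁ = −E₁ + 6·E₂; reading off coefficients, c₁ = [-2, -1] and c₂ = [3, 6].
Hence T = [2, 3] ⊗ [1, -2] ⊗ [-2, -1] + [1, 1] ⊗ [2, 1] ⊗ [3, 6], so rank(T) ≤ 2.
These bounds meet, so rank(T) = 2.

2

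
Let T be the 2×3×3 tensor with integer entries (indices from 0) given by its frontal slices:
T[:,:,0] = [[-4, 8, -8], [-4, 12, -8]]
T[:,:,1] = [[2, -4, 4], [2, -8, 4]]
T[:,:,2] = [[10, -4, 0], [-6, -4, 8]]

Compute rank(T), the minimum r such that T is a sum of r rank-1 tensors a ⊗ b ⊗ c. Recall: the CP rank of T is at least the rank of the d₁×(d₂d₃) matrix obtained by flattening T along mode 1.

3

Lower bound: the mode-2 unfolding of T (rows indexed by j, columns by (i,k) = (0,0), (0,1), (0,2), (1,0), (1,1), (1,2)) is [[-4, 2, 10, -4, 2, -6], [8, -4, -4, 12, -8, -4], [-8, 4, 0, -8, 4, 8]].
There the 3×3 minor on rows j ∈ {0, 1, 2}, columns (i,k) ∈ {(0,0), (0,2), (1,0)} is det [[-4, 10, -4], [8, -4, 12], [-8, 0, -8]] = -320 ≠ 0, so this unfolding has rank ≥ 3; CP rank is at least every unfolding rank, so rank(T) ≥ 3. (Flattening ranks never certify an upper bound on CP rank; for that we must actually write T with 3 rank-1 terms.)
Upper bound: T is a sum of 3 rank-1 terms, T = [0, 1] ⊗ [0, 1, 0] ⊗ [4, -4, 0] + [1, -1] ⊗ [2, 0, -1] ⊗ [0, 0, 4] + [1, 1] ⊗ [1, -2, 2] ⊗ [-4, 2, 2] (written with every a and b primitive with positive leading entry and the scale carried by c; CP decompositions are not unique, and this one is verified by expanding entrywise), so rank(T) ≤ 3.
These bounds meet, so rank(T) = 3.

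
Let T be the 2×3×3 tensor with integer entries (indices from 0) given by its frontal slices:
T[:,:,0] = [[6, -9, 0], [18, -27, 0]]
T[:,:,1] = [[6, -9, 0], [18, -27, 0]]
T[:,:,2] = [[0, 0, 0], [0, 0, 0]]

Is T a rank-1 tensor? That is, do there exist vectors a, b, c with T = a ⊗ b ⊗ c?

If T = a ⊗ b ⊗ c then every fibre of T is a multiple of the corresponding factor, so read the factors off the fibres through the nonzero entry T[0,0,0] = 6.
The mode-1 fibre T[:,0,0] = [6, 18] gives a = [1, 3] (primitive direction); the mode-2 fibre T[0,:,0] = [6, -9, 0] gives b = [2, -3, 0]; then c[k] = T[0,0,k] / (a[0]·b[0]) = [6, 6, 0] / 2 = [3, 3, 0].
Expanding [1, 3] ⊗ [2, -3, 0] ⊗ [3, 3, 0] reproduces all 18 entries of T, so T = [1, 3] ⊗ [2, -3, 0] ⊗ [3, 3, 0] and rank(T) ≤ 1.
Equivalently every frontal slice T[:,:,k] is c[k] times the rank-1 matrix [1, 3] ⊗ [2, -3, 0]. So T has rank 1 (it is nonzero).

Yes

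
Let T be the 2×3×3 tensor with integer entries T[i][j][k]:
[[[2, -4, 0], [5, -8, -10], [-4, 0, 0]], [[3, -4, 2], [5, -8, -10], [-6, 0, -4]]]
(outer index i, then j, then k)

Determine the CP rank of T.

3

Lower bound: the mode-2 unfolding of T (rows indexed by j, columns by (i,k) = (0,0), (0,1), (0,2), (1,0), (1,1), (1,2)) is [[2, -4, 0, 3, -4, 2], [5, -8, -10, 5, -8, -10], [-4, 0, 0, -6, 0, -4]].
There the 3×3 minor on rows j ∈ {0, 1, 2}, columns (i,k) ∈ {(0,0), (0,1), (0,2)} is det [[2, -4, 0], [5, -8, -10], [-4, 0, 0]] = -160 ≠ 0, so this unfolding has rank ≥ 3; CP rank is at least every unfolding rank, so rank(T) ≥ 3. (Flattening ranks never certify an upper bound on CP rank; for that we must actually write T with 3 rank-1 terms.)
Upper bound: T is a sum of 3 rank-1 terms, T = [1, 1] ⊗ [1, -1, 2] ⊗ [-1, 0, 2] + [1, 1] ⊗ [1, 2, 0] ⊗ [2, -4, -4] + [1, 2] ⊗ [1, 0, -2] ⊗ [1, 0, 2] (written with every a and b primitive with positive leading entry and the scale carried by c; CP decompositions are not unique, and this one is verified by expanding entrywise), so rank(T) ≤ 3.
These bounds meet, so rank(T) = 3.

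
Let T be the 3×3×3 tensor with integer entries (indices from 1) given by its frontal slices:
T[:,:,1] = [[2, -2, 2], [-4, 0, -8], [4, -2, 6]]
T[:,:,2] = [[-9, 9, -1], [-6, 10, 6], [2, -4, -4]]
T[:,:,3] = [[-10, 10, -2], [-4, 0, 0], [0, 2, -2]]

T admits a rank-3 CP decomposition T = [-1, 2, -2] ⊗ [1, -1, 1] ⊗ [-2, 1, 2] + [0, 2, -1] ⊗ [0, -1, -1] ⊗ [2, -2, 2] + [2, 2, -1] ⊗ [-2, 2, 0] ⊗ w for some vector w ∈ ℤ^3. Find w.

Subtract the known terms from T to get the rank-1 residual R = [2, 2, -1] ⊗ [-2, 2, 0] ⊗ w, so R[i,j,k] = a[i]·b[j]·w[k]. Pick indices with nonzero a[1]·b[1] = (2)·(-2) = -4. Only the fibre through (1,1,·) is needed: R[1,1,:] = T[1,1,:] − Σₗ aₗ[1]bₗ[1]cₗ = [2, -9, -10] − (-1)·(1)·[-2, 1, 2] − (0)·(0)·[2, -2, 2] = [0, -8, -8]. Then w[k] = R[1,1,k] / -4 for each k, giving w = [0, -8, -8] / -4 = [0, 2, 2].

w = [0, 2, 2]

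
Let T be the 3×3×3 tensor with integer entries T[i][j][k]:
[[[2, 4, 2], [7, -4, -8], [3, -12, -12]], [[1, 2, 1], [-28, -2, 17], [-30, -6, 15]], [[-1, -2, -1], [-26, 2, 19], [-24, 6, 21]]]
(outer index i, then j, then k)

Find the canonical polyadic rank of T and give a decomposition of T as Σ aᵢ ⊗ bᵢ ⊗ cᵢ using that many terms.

Lower bound: the mode-1 unfolding of T (rows indexed by i, columns by (j,k) = (0,0), (0,1), (0,2), (1,0), (1,1), (1,2), (2,0), (2,1), (2,2)) is [[2, 4, 2, 7, -4, -8, 3, -12, -12], [1, 2, 1, -28, -2, 17, -30, -6, 15], [-1, -2, -1, -26, 2, 19, -24, 6, 21]].
There the 2×2 minor on rows i ∈ {0, 1}, columns (j,k) ∈ {(0,0), (1,0)} is det [[2, 7], [1, -28]] = -63 ≠ 0, so this unfolding has rank ≥ 2; CP rank is at least every unfolding rank, so rank(T) ≥ 2. (This is only a lower bound: in general the CP rank may exceed every unfolding rank, so we still need to exhibit 2 rank-1 terms summing to T.)
Upper bound — finding two terms. Write S_k = T[:,:,k] for the frontal slices: S₀ = [[2, 7, 3], [1, -28, -30], [-1, -26, -24]], S₁ = [[4, -4, -12], [2, -2, -6], [-2, 2, 6]], S₂ = [[2, -8, -12], [1, 17, 15], [-1, 19, 21]].
If T = a₁ ⊗ b₁ ⊗ c₁ + a₂ ⊗ b₂ ⊗ c₂ then each S_k = c₁[k]·a₁b₁ᵀ + c₂[k]·a₂b₂ᵀ. S₀ and S₁ are linearly independent, so a₁b₁ᵀ and a₂b₂ᵀ must span the same plane of matrices: they are the rank-1 matrices of the form x·S₀ + y·S₁.
The 2×2 minor of x·S₀ + y·S₁ on rows {0,1}, columns {0,1} is −63·x² − 126·xy = (-63)·(x + 2·y)(x), vanishing at (x:y) = (2:-1) and (0:1).
M₁ = 2·S₀ − S₁ = [[0, 18, 18], [0, -54, -54], [0, -54, -54]] = 18·[1, -3, -3][0, 1, 1]ᵀ and M₂ = S₁ = [[4, -4, -12], [2, -2, -6], [-2, 2, 6]] = 2·[2, 1, -1][1, -1, -3]ᵀ, so take a₁ = [1, -3, -3], b₁ = [0, 1, 1], a₂ = [2, 1, -1], b₂ = [1, -1, -3].
Each slice is an integer combination of E₁ = a₁b₁ᵀ and E₂ = a₂b₂ᵀ: S₀ = 9·E₁ + E₂, S₁ = 2·E₂, S₂ = −6·E₁ + E₂; reading off coefficients, c₁ = [9, 0, -6] and c₂ = [1, 2, 1].
Hence T = [1, -3, -3] ⊗ [0, 1, 1] ⊗ [9, 0, -6] + [2, 1, -1] ⊗ [1, -1, -3] ⊗ [1, 2, 1], so rank(T) ≤ 2.
These bounds meet, so rank(T) = 2.

rank(T) = 2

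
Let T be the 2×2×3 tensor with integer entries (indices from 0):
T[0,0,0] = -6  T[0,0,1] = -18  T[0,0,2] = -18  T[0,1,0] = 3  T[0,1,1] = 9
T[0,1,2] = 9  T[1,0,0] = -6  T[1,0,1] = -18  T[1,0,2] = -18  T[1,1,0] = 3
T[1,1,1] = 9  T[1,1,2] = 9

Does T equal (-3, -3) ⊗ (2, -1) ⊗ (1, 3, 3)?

Yes

Reconstruct entrywise from the claimed factors. For example, T[1,0,1] = -18 and Σₗ aₗ[1]bₗ[0]cₗ[1] = (-3)·(2)·(3) = -18; checking all 12 entries, every one matches. The claim holds.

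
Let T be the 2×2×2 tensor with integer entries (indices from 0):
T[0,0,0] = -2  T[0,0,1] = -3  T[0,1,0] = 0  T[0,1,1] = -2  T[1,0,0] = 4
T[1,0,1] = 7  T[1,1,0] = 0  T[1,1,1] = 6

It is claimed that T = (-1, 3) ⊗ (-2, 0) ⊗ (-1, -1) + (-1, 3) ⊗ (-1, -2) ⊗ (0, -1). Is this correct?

Reconstruct entry (1,0,0) from the claimed factors: Σₗ aₗ[1]bₗ[0]cₗ[0] = (3)·(-2)·(-1) + (3)·(-1)·(0) = 6, but T[1,0,0] = 4. The claim is false.

No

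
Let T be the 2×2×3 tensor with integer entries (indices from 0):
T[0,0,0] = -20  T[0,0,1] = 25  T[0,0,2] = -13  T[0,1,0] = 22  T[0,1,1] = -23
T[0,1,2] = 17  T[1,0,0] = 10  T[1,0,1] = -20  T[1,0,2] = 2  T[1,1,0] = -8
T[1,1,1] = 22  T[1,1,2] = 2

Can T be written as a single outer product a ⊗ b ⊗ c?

No

The mode-1 unfolding of T (rows indexed by i, columns by (j,k) = (0,0), (0,1), (0,2), (1,0), (1,1), (1,2)) is [[-20, 25, -13, 22, -23, 17], [10, -20, 2, -8, 22, 2]].
There the 2×2 minor on rows i ∈ {0, 1}, columns (j,k) ∈ {(0,0), (0,1)} is det [[-20, 25], [10, -20]] = 150 ≠ 0, so this unfolding has rank ≥ 2; CP rank is at least every unfolding rank, so rank(T) ≥ 2.
In particular rank(T) ≥ 2 > 1, so T is not rank-1.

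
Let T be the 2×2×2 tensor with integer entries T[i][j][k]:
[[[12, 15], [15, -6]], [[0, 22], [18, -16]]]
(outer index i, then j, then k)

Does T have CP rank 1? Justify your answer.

The mode-3 unfolding of T (rows indexed by k, columns by (i,j) = (0,0), (0,1), (1,0), (1,1)) is [[12, 15, 0, 18], [15, -6, 22, -16]].
There the 2×2 minor on rows k ∈ {0, 1}, columns (i,j) ∈ {(0,0), (0,1)} is det [[12, 15], [15, -6]] = -297 ≠ 0, so this unfolding has rank ≥ 2; CP rank is at least every unfolding rank, so rank(T) ≥ 2.
In particular rank(T) ≥ 2 > 1, so T is not rank-1.

No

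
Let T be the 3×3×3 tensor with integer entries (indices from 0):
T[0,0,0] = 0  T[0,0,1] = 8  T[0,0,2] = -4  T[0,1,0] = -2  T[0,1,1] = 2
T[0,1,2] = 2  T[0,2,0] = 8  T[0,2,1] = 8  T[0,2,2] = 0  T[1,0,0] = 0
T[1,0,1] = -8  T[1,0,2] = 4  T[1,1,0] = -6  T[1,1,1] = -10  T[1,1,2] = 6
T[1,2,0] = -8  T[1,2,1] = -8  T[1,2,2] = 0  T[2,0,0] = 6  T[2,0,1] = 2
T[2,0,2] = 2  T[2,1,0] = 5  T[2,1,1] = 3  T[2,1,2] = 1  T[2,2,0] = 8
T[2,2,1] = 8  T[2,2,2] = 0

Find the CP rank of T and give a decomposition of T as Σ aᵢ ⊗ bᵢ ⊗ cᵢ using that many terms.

Lower bound: the mode-3 unfolding of T (rows indexed by k, columns by (i,j) = (0,0), (0,1), (0,2), (1,0), (1,1), (1,2), (2,0), (2,1), (2,2)) is [[0, -2, 8, 0, -6, -8, 6, 5, 8], [8, 2, 8, -8, -10, -8, 2, 3, 8], [-4, 2, 0, 4, 6, 0, 2, 1, 0]].
There the 3×3 minor on rows k ∈ {0, 1, 2}, columns (i,j) ∈ {(0,0), (0,1), (0,2)} is det [[0, -2, 8], [8, 2, 8], [-4, 2, 0]] = 256 ≠ 0, so this unfolding has rank ≥ 3; CP rank is at least every unfolding rank, so rank(T) ≥ 3. (Unfolding ranks only ever bound the CP rank from below — rank(T) can be strictly larger than all of them — so the matching upper bound has to come from an explicit 3-term decomposition.)
Upper bound: T is a sum of 3 rank-1 terms, T = [1, -1, 1] ⊗ [1, 1, 2] ⊗ [4, 4, 0] + [1, 1, 0] ⊗ [0, 1, 0] ⊗ [-4, -4, 4] + [2, -2, -1] ⊗ [2, 1, 0] ⊗ [-1, 1, -1] (one valid choice — decompositions are not unique — normalised so each a, b is primitive with positive first nonzero entry; check it by expanding all entries), so rank(T) ≤ 3.
These bounds meet, so rank(T) = 3.

rank(T) = 3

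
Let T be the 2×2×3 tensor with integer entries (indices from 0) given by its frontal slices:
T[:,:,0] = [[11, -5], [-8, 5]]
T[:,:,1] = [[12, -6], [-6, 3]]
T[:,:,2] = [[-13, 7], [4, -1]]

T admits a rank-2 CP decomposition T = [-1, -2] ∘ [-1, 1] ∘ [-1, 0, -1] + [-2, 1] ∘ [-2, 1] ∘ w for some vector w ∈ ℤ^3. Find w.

Subtract the known terms from T to get the rank-1 residual R = [-2, 1] ∘ [-2, 1] ∘ w, so R[i,j,k] = a[i]·b[j]·w[k]. Pick indices with nonzero a[0]·b[0] = (-2)·(-2) = 4. Only the fibre through (0,0,·) is needed: R[0,0,:] = T[0,0,:] − Σₗ aₗ[0]bₗ[0]cₗ = [11, 12, -13] − (-1)·(-1)·[-1, 0, -1] = [12, 12, -12]. Then w[k] = R[0,0,k] / 4 for each k, giving w = [12, 12, -12] / 4 = [3, 3, -3].

w = [3, 3, -3]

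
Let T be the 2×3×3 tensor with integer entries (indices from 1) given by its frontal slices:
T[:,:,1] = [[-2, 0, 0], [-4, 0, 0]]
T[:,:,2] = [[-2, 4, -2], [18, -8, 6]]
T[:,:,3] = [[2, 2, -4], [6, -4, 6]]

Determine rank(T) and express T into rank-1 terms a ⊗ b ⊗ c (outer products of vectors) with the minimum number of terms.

Lower bound: the mode-2 unfolding of T (rows indexed by j, columns by (i,k) = (1,1), (1,2), (1,3), (2,1), (2,2), (2,3)) is [[-2, -2, 2, -4, 18, 6], [0, 4, 2, 0, -8, -4], [0, -2, -4, 0, 6, 6]].
There the 3×3 minor on rows j ∈ {1, 2, 3}, columns (i,k) ∈ {(1,1), (1,2), (1,3)} is det [[-2, -2, 2], [0, 4, 2], [0, -2, -4]] = 24 ≠ 0, so this unfolding has rank ≥ 3; CP rank is at least every unfolding rank, so rank(T) ≥ 3. (Flattening ranks never certify an upper bound on CP rank; for that we must actually write T with 3 rank-1 terms.)
Upper bound: T is a sum of 3 rank-1 terms, T = (1, -2) ⊗ (1, -1, 1) ⊗ (0, -4, -2) + (1, -1) ⊗ (1, 0, -1) ⊗ (0, -2, 2) + (1, 2) ⊗ (1, 0, 0) ⊗ (-2, 4, 2) (written with every a and b primitive with positive leading entry and the scale carried by c; CP decompositions are not unique, and this one is verified by expanding entrywise), so rank(T) ≤ 3.
These bounds meet, so rank(T) = 3.

rank(T) = 3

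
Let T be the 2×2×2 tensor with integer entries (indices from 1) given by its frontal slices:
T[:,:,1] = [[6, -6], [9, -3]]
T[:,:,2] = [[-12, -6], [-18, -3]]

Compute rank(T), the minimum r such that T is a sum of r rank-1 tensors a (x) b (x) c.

2

Lower bound: the mode-2 unfolding of T (rows indexed by j, columns by (i,k) = (1,1), (1,2), (2,1), (2,2)) is [[6, -12, 9, -18], [-6, -6, -3, -3]].
There the 2×2 minor on rows j ∈ {1, 2}, columns (i,k) ∈ {(1,1), (1,2)} is det [[6, -12], [-6, -6]] = -108 ≠ 0, so this unfolding has rank ≥ 2; CP rank is at least every unfolding rank, so rank(T) ≥ 2. (Flattening ranks never certify an upper bound on CP rank; for that we must actually write T with 2 rank-1 terms.)
Upper bound — finding two terms. Write S_k = T[:,:,k] for the frontal slices: S₁ = [[6, -6], [9, -3]], S₂ = [[-12, -6], [-18, -3]].
If T = a₁ (x) b₁ (x) c₁ + a₂ (x) b₂ (x) c₂ then each S_k = c₁[k]·a₁b₁ᵀ + c₂[k]·a₂b₂ᵀ. S₁ and S₂ are linearly independent, so a₁b₁ᵀ and a₂b₂ᵀ must span the same plane of matrices: they are the rank-1 matrices of the form x·S₁ + y·S₂.
det(x·S₁ + y·S₂) is 36·x² − 36·xy − 72·y² = 36·(x − 2·y)(x + y), vanishing at (x:y) = (2:1) and (1:-1).
M₁ = 2·S₁ + S₂ = [[0, -18], [0, -9]] = (-9)·[2, 1][0, 1]ᵀ and M₂ = S₁ − S₂ = [[18, 0], [27, 0]] = 9·[2, 3][1, 0]ᵀ, so take a₁ = [2, 1], b₁ = [0, 1], a₂ = [2, 3], b₂ = [1, 0].
Each slice is an integer combination of E₁ = a₁b₁ᵀ and E₂ = a₂b₂ᵀ: S₁ = −3·E₁ + 3·E₂, S₂ = −3·E₁ − 6·E₂; reading off coefficients, c₁ = [-3, -3] and c₂ = [3, -6].
Hence T = [2, 1] (x) [0, 1] (x) [-3, -3] + [2, 3] (x) [1, 0] (x) [3, -6], so rank(T) ≤ 2.
These bounds meet, so rank(T) = 2.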